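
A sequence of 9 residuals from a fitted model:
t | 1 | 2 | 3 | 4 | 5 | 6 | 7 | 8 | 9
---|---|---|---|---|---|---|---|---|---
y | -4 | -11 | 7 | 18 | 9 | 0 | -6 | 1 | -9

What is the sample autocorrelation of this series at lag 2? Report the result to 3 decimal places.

Mean ȳ = (-4 − 11 + 7 + 18 + 9 + 0 − 6 + 1 − 9)/9 = 0.5556
Σ(y_t−ȳ)(y_{t+2}−ȳ) = (-29.3580) + (-201.5802) + (54.4198) + (-9.6914) + (-55.3580) + (-0.2469) + (62.6420) = -179.1728
Denominator Σ(y_t−ȳ)² = 706.2222
r_2 = -179.1728 / 706.2222 = -0.254

-0.254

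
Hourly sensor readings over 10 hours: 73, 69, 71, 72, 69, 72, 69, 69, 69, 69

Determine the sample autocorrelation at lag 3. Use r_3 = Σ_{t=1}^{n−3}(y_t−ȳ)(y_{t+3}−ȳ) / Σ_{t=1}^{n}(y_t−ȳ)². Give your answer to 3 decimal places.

Mean ȳ = (73 + 69 + 71 + 72 + 69 + 72 + 69 + 69 + 69 + 69)/10 = 70.2000
Σ(y_t−ȳ)(y_{t+3}−ȳ) = (5.0400) + (1.4400) + (1.4400) + (-2.1600) + (1.4400) + (-2.1600) + (1.4400) = 6.4800
Denominator Σ(y_t−ȳ)² = 23.6000
r_3 = 6.4800 / 23.6000 = 0.275

0.275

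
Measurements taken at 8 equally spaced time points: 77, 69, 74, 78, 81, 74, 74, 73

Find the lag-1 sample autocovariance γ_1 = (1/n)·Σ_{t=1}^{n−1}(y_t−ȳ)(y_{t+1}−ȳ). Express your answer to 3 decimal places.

Mean ȳ = (77 + 69 + 74 + 78 + 81 + 74 + 74 + 73)/8 = 75.0000
Σ_{t=1}^{7}(y_t−ȳ)(y_{t+1}−ȳ) = 6.0000
γ_1 = 6.0000 / 8 = 0.750

0.750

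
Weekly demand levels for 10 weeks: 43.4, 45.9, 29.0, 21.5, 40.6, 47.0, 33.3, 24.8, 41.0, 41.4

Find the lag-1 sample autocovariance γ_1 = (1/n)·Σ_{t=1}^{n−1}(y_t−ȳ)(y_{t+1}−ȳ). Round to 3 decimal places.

6.415

Mean ȳ = (43.4 + 45.9 + 29.0 + 21.5 + 40.6 + 47.0 + 33.3 + 24.8 + 41.0 + 41.4)/10 = 36.7900
Σ_{t=1}^{9}(y_t−ȳ)(y_{t+1}−ȳ) = 64.1469
γ_1 = 64.1469 / 10 = 6.415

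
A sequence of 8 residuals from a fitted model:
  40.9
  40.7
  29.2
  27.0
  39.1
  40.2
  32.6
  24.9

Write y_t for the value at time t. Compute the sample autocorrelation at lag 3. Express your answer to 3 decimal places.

Mean ȳ = (40.9 + 40.7 + 29.2 + 27.0 + 39.1 + 40.2 + 32.6 + 24.9)/8 = 34.3250
Deviations from mean: 6.5750, 6.3750, -5.1250, -7.3250, 4.7750, 5.8750, -1.7250, -9.4250
Numerator Σ_{t=1}^{5}(y_t−ȳ)(y_{t+3}−ȳ) = -80.1994
Denominator Σ(y_t−ȳ)² = 312.9150
r_3 = -80.1994 / 312.9150 = -0.256

-0.256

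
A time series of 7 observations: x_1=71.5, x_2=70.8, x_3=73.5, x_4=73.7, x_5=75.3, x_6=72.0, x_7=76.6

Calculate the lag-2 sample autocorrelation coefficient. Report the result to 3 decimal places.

0.191

Mean x̄ = (71.5 + 70.8 + 73.5 + 73.7 + 75.3 + 72.0 + 76.6)/7 = 73.3429
Deviations from mean: -1.8429, -2.5429, 0.1571, 0.3571, 1.9571, -1.3429, 3.2571
Σ(x_t−x̄)(x_{t+2}−x̄) = (-0.2896) + (-0.9082) + (0.3076) + (-0.4796) + (6.3747) = 5.0049
Denominator Σ(x_t−x̄)² = 26.2571
r_2 = 5.0049 / 26.2571 = 0.191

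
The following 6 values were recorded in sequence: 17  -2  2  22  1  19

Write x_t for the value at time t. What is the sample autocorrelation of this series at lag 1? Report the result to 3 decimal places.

Mean x̄ = (17 − 2 + 2 + 22 + 1 + 19)/6 = 9.8333
Σ(x_t−x̄)(x_{t+1}−x̄) = (-84.8056) + (92.6944) + (-95.3056) + (-107.4722) + (-80.9722) = -275.8611
Denominator Σ(x_t−x̄)² = 562.8333
r_1 = -275.8611 / 562.8333 = -0.490

-0.490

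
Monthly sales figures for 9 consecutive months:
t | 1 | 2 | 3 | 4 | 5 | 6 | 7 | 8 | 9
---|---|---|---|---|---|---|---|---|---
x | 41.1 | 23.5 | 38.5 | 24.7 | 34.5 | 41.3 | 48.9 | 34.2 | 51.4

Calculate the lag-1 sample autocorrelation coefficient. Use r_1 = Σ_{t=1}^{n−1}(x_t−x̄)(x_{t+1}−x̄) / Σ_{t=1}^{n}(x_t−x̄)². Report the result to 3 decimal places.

-0.122

Mean x̄ = (41.1 + 23.5 + 38.5 + 24.7 + 34.5 + 41.3 + 48.9 + 34.2 + 51.4)/9 = 37.5667
Numerator Σ_{t=1}^{8}(x_t−x̄)(x_{t+1}−x̄) = -89.2478
Denominator Σ(x_t−x̄)² = 731.2600
r_1 = -89.2478 / 731.2600 = -0.122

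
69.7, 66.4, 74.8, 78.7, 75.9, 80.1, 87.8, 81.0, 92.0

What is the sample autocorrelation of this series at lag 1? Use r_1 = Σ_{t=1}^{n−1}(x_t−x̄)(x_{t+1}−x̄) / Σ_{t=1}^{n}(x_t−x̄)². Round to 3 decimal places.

0.417

Mean x̄ = (69.7 + 66.4 + 74.8 + 78.7 + 75.9 + 80.1 + 87.8 + 81.0 + 92.0)/9 = 78.4889
Numerator Σ_{t=1}^{8}(x_t−x̄)(x_{t+1}−x̄) = 217.6565
Denominator Σ(x_t−x̄)² = 521.8889
r_1 = 217.6565 / 521.8889 = 0.417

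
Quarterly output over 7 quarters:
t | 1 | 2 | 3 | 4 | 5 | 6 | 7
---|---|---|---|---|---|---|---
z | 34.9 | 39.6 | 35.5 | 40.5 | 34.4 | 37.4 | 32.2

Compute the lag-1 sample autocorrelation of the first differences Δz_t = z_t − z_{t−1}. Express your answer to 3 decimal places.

-0.775

First differences Δz: 4.7, -4.1, 5.0, -6.1, 3.0, -5.2
Mean of differences = -0.4500
Numerator Σ(Δz_t−Δz̄)(Δz_{t+1}−Δz̄) = -105.3625
Denominator Σ(Δz_t−Δz̄)² = 135.9350
r_1(Δz) = -105.3625 / 135.9350 = -0.775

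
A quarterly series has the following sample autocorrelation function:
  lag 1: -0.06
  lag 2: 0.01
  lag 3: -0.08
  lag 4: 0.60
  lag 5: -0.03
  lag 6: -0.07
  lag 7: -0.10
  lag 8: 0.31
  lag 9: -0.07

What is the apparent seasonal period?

4

The largest autocorrelation is r_4 = 0.60, with a weaker echo at lag 8 (0.31); the remaining lags stay at or below 0.01.
The dominant spike at lag 4 indicates a seasonal period of 4.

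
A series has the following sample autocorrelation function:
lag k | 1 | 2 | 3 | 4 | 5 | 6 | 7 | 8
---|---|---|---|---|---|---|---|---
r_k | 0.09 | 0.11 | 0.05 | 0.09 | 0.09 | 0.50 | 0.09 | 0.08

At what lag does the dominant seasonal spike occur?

6

The largest autocorrelation is r_6 = 0.50; the remaining lags stay at or below 0.11.
The dominant spike at lag 6 indicates a seasonal period of 6.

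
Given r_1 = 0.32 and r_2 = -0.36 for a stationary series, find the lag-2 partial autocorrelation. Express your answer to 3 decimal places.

-0.515

φ_{22} = (r_2 − r_1²) / (1 − r_1²)
r_1² = (0.32)² = 0.1024
Numerator = -0.36 − 0.1024 = -0.4624; denominator = 1 − 0.1024 = 0.8976
φ_{22} = -0.4624 / 0.8976 = -0.515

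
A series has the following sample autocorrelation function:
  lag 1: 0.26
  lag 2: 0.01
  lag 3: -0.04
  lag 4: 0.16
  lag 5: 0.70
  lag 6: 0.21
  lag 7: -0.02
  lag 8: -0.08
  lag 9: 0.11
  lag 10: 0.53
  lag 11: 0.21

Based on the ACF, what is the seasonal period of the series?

The largest autocorrelation is r_5 = 0.70, with a weaker echo at lag 10 (0.53); the remaining lags stay at or below 0.26. The elevated value at lag 1 (0.26), dropping to 0.01 at lag 2, reflects decaying short-term dependence rather than seasonality.
The dominant spike at lag 5 indicates a seasonal period of 5.

5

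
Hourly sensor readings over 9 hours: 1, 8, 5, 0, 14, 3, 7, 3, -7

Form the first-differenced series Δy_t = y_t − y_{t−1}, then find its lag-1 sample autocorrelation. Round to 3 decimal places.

First differences Δy: 7, -3, -5, 14, -11, 4, -4, -10
Mean of differences = -1.0000
Numerator Σ(Δy_t−Δȳ)(Δy_{t+1}−Δȳ) = -256.0000
Denominator Σ(Δy_t−Δȳ)² = 524.0000
r_1(Δy) = -256.0000 / 524.0000 = -0.489

-0.489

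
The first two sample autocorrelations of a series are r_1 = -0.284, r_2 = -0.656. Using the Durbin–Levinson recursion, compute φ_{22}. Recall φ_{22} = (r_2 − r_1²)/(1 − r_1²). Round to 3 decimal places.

φ_{22} = (r_2 − r_1²) / (1 − r_1²)
r_1² = (-0.284)² = 0.080656
Numerator = -0.656 − 0.0807 = -0.7367; denominator = 1 − 0.0807 = 0.9193
φ_{22} = -0.7367 / 0.9193 = -0.801

-0.801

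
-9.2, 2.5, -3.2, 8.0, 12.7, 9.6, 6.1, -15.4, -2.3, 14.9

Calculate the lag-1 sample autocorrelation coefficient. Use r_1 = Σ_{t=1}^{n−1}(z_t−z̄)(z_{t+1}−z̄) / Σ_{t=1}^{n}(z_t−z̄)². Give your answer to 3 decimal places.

0.098

Mean z̄ = (-9.2 + 2.5 − 3.2 + 8.0 + 12.7 + 9.6 + 6.1 − 15.4 − 2.3 + 14.9)/10 = 2.3700
Numerator Σ_{t=1}^{9}(z_t−z̄)(z_{t+1}−z̄) = 84.4131
Denominator Σ(z_t−z̄)² = 864.0810
r_1 = 84.4131 / 864.0810 = 0.098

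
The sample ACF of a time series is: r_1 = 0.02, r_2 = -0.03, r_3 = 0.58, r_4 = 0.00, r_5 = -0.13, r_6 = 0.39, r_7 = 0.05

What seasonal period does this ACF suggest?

The largest autocorrelation is r_3 = 0.58, with a weaker echo at lag 6 (0.39); the remaining lags stay at or below 0.05.
The dominant spike at lag 3 indicates a seasonal period of 3.

3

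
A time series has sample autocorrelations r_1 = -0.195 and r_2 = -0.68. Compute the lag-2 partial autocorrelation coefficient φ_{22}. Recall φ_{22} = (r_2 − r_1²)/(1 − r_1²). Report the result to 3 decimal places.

φ_{22} = (r_2 − r_1²) / (1 − r_1²)
r_1² = (-0.195)² = 0.038025
Numerator = -0.68 − 0.0380 = -0.7180; denominator = 1 − 0.0380 = 0.9620
φ_{22} = -0.7180 / 0.9620 = -0.746

-0.746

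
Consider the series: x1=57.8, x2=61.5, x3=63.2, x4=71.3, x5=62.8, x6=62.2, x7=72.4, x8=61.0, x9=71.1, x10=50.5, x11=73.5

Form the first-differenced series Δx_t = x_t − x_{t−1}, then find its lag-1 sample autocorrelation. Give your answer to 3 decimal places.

First differences Δx: 3.7, 1.7, 8.1, -8.5, -0.6, 10.2, -11.4, 10.1, -20.6, 23.0
Mean of differences = 1.5700
Numerator Σ(Δx_t−Δx̄)(Δx_{t+1}−Δx̄) = -948.2849
Denominator Σ(Δx_t−Δx̄)² = 1419.5210
r_1(Δx) = -948.2849 / 1419.5210 = -0.668

-0.668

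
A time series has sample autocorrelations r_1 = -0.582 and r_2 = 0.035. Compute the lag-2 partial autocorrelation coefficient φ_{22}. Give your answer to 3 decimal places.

-0.459

φ_{22} = (r_2 − r_1²) / (1 − r_1²)
r_1² = (-0.582)² = 0.338724
Numerator = 0.035 − 0.3387 = -0.3037; denominator = 1 − 0.3387 = 0.6613
φ_{22} = -0.3037 / 0.6613 = -0.459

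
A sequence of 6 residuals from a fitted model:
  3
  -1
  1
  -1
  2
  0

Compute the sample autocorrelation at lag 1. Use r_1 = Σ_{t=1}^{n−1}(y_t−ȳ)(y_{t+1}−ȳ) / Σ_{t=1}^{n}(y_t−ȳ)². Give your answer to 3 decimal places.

Mean ȳ = (3 − 1 + 1 − 1 + 2 + 0)/6 = 0.6667
Deviations from mean: 2.3333, -1.6667, 0.3333, -1.6667, 1.3333, -0.6667
Σ(y_t−ȳ)(y_{t+1}−ȳ) = (-3.8889) + (-0.5556) + (-0.5556) + (-2.2222) + (-0.8889) = -8.1111
Denominator Σ(y_t−ȳ)² = 13.3333
r_1 = -8.1111 / 13.3333 = -0.608

-0.608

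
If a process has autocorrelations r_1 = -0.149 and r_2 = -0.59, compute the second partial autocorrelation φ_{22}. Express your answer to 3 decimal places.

-0.626

φ_{22} = (r_2 − r_1²) / (1 − r_1²)
r_1² = (-0.149)² = 0.022201
Numerator = -0.59 − 0.0222 = -0.6122; denominator = 1 − 0.0222 = 0.9778
φ_{22} = -0.6122 / 0.9778 = -0.626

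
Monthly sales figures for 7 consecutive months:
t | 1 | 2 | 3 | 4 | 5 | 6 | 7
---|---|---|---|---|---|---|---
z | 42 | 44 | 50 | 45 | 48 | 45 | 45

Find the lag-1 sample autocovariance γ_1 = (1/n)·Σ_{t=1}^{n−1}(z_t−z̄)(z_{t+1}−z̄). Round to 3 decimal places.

Mean z̄ = (42 + 44 + 50 + 45 + 48 + 45 + 45)/7 = 45.5714
Σ_{t=1}^{6}(z_t−z̄)(z_{t+1}−z̄) = -6.3265
γ_1 = -6.3265 / 7 = -0.904

-0.904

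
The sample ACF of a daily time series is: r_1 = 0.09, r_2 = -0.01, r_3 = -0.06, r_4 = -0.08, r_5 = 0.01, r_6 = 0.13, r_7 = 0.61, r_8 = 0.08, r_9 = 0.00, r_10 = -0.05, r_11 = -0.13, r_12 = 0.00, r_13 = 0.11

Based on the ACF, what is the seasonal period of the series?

The largest autocorrelation is r_7 = 0.61; the remaining lags stay at or below 0.13.
The dominant spike at lag 7 indicates a seasonal period of 7.

7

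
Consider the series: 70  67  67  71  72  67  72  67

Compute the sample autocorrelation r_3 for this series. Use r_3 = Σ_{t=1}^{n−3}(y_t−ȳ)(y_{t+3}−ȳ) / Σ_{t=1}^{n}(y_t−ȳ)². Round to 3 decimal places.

Mean ȳ = (70 + 67 + 67 + 71 + 72 + 67 + 72 + 67)/8 = 69.1250
Σ(y_t−ȳ)(y_{t+3}−ȳ) = (1.6406) + (-6.1094) + (4.5156) + (5.3906) + (-6.1094) = -0.6719
Denominator Σ(y_t−ȳ)² = 38.8750
r_3 = -0.6719 / 38.8750 = -0.017

-0.017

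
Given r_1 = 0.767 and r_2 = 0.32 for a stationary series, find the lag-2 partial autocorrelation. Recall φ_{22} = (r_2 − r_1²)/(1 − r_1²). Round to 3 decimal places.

-0.652

φ_{22} = (r_2 − r_1²) / (1 − r_1²)
r_1² = (0.767)² = 0.588289
Numerator = 0.32 − 0.5883 = -0.2683; denominator = 1 − 0.5883 = 0.4117
φ_{22} = -0.2683 / 0.4117 = -0.652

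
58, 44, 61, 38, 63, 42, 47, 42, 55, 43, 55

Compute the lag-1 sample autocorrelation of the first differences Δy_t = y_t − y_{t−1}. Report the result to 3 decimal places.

First differences Δy: -14, 17, -23, 25, -21, 5, -5, 13, -12, 12
Mean of differences = -0.3000
Numerator Σ(Δy_t−Δȳ)(Δy_{t+1}−Δȳ) = -2224.3900
Denominator Σ(Δy_t−Δȳ)² = 2586.1000
r_1(Δy) = -2224.3900 / 2586.1000 = -0.860

-0.860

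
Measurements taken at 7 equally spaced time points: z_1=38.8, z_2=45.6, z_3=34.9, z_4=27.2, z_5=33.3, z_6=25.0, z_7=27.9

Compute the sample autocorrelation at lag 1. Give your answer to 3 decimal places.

Mean z̄ = (38.8 + 45.6 + 34.9 + 27.2 + 33.3 + 25.0 + 27.9)/7 = 33.2429
Σ(z_t−z̄)(z_{t+1}−z̄) = (68.6704) + (20.4776) + (-10.0139) + (-0.3453) + (-0.4710) + (44.0404) = 122.3582
Denominator Σ(z_t−z̄)² = 319.3371
r_1 = 122.3582 / 319.3371 = 0.383

0.383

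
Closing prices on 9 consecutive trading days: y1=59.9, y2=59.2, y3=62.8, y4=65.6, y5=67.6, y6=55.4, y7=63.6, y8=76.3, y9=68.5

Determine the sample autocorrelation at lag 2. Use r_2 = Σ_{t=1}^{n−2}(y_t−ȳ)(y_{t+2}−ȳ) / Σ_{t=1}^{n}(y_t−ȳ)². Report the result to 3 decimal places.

-0.426

Mean ȳ = (59.9 + 59.2 + 62.8 + 65.6 + 67.6 + 55.4 + 63.6 + 76.3 + 68.5)/9 = 64.3222
Σ(y_t−ȳ)(y_{t+2}−ȳ) = (6.7316) + (-6.5451) + (-4.9895) + (-11.4006) + (-2.3673) + (-106.8684) + (-3.0173) = -128.4565
Denominator Σ(y_t−ȳ)² = 301.5356
r_2 = -128.4565 / 301.5356 = -0.426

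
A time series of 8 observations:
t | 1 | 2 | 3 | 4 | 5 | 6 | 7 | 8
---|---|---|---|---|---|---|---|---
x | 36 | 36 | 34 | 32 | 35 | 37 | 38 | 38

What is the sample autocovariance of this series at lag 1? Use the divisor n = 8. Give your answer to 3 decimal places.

1.992

Mean x̄ = (36 + 36 + 34 + 32 + 35 + 37 + 38 + 38)/8 = 35.7500
Σ_{t=1}^{7}(x_t−x̄)(x_{t+1}−x̄) = 15.9375
γ_1 = 15.9375 / 8 = 1.992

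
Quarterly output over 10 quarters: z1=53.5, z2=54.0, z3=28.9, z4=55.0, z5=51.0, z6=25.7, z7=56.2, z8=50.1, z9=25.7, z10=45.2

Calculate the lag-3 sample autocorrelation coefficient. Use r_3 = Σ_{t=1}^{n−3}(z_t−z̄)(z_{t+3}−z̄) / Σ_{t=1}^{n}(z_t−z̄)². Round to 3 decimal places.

0.672

Mean z̄ = (53.5 + 54.0 + 28.9 + 55.0 + 51.0 + 25.7 + 56.2 + 50.1 + 25.7 + 45.2)/10 = 44.5300
Numerator Σ_{t=1}^{7}(z_t−z̄)(z_{t+3}−z̄) = 970.1103
Denominator Σ(z_t−z̄)² = 1442.7210
r_3 = 970.1103 / 1442.7210 = 0.672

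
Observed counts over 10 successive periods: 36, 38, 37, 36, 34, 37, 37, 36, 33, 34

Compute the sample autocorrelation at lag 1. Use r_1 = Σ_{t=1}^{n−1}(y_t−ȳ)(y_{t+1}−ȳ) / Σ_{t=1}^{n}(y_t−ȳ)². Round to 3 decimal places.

Mean ȳ = (36 + 38 + 37 + 36 + 34 + 37 + 37 + 36 + 33 + 34)/10 = 35.8000
Numerator Σ_{t=1}^{9}(y_t−ȳ)(y_{t+1}−ȳ) = 6.9600
Denominator Σ(y_t−ȳ)² = 23.6000
r_1 = 6.9600 / 23.6000 = 0.295

0.295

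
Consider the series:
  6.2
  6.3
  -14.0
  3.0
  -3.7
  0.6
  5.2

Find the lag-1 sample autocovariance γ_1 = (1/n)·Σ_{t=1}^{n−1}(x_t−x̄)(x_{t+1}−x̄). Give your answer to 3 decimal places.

-13.942

Mean x̄ = (6.2 + 6.3 − 14.0 + 3.0 − 3.7 + 0.6 + 5.2)/7 = 0.5143
Deviations: 5.6857, 5.7857, -14.5143, 2.4857, -4.2143, 0.0857, 4.6857
Σ_{t=1}^{6}(x_t−x̄)(x_{t+1}−x̄) = -97.5931
γ_1 = -97.5931 / 7 = -13.942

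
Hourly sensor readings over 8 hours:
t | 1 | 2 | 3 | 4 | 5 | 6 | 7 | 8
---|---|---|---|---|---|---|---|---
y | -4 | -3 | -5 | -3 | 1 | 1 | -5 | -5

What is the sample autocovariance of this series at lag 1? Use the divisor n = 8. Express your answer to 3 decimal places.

1.436

Mean ȳ = (-4 − 3 − 5 − 3 + 1 + 1 − 5 − 5)/8 = -2.8750
Deviations: -1.1250, -0.1250, -2.1250, -0.1250, 3.8750, 3.8750, -2.1250, -2.1250
Σ_{t=1}^{7}(y_t−ȳ)(y_{t+1}−ȳ) = 11.4844
γ_1 = 11.4844 / 8 = 1.436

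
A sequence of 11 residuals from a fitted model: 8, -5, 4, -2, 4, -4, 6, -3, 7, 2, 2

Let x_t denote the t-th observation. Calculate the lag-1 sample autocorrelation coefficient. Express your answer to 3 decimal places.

Mean x̄ = (8 − 5 + 4 − 2 + 4 − 4 + 6 − 3 + 7 + 2 + 2)/11 = 1.7273
Numerator Σ_{t=1}^{10}(x_t−x̄)(x_{t+1}−x̄) = -155.5289
Denominator Σ(x_t−x̄)² = 210.1818
r_1 = -155.5289 / 210.1818 = -0.740

-0.740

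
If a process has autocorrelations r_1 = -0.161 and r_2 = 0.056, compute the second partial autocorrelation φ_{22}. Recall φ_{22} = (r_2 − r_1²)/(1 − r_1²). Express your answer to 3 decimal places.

φ_{22} = (r_2 − r_1²) / (1 − r_1²)
r_1² = (-0.161)² = 0.025921
Numerator = 0.056 − 0.0259 = 0.0301; denominator = 1 − 0.0259 = 0.9741
φ_{22} = 0.0301 / 0.9741 = 0.031

0.031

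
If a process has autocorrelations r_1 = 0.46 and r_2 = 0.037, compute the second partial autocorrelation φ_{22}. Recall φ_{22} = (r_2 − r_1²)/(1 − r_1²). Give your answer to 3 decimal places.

-0.221

φ_{22} = (r_2 − r_1²) / (1 − r_1²)
r_1² = (0.46)² = 0.2116
Numerator = 0.037 − 0.2116 = -0.1746; denominator = 1 − 0.2116 = 0.7884
φ_{22} = -0.1746 / 0.7884 = -0.221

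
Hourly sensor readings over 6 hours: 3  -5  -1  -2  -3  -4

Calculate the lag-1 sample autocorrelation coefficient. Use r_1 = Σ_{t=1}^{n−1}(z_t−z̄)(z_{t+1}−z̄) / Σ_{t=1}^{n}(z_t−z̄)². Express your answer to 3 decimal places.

Mean z̄ = (3 − 5 − 1 − 2 − 3 − 4)/6 = -2.0000
Deviations from mean: 5.0000, -3.0000, 1.0000, 0.0000, -1.0000, -2.0000
Numerator Σ_{t=1}^{5}(z_t−z̄)(z_{t+1}−z̄) = -16.0000
Denominator Σ(z_t−z̄)² = 40.0000
r_1 = -16.0000 / 40.0000 = -0.400

-0.400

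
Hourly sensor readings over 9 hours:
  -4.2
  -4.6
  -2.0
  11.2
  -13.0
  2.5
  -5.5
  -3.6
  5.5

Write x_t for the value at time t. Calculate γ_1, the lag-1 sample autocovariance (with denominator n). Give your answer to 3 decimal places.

Mean x̄ = (-4.2 − 4.6 − 2.0 + 11.2 − 13.0 + 2.5 − 5.5 − 3.6 + 5.5)/9 = -1.5222
Σ_{t=1}^{8}(x_t−x̄)(x_{t+1}−x̄) = -210.8805
γ_1 = -210.8805 / 9 = -23.431

-23.431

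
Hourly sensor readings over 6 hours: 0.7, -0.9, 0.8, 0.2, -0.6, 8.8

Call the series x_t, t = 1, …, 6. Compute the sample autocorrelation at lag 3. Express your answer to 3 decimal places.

0.015

Mean x̄ = (0.7 − 0.9 + 0.8 + 0.2 − 0.6 + 8.8)/6 = 1.5000
Σ(x_t−x̄)(x_{t+3}−x̄) = (1.0400) + (5.0400) + (-5.1100) = 0.9700
Denominator Σ(x_t−x̄)² = 66.2800
r_3 = 0.9700 / 66.2800 = 0.015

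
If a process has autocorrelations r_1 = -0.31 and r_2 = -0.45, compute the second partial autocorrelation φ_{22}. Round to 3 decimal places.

-0.604

φ_{22} = (r_2 − r_1²) / (1 − r_1²)
r_1² = (-0.31)² = 0.0961
Numerator = -0.45 − 0.0961 = -0.5461; denominator = 1 − 0.0961 = 0.9039
φ_{22} = -0.5461 / 0.9039 = -0.604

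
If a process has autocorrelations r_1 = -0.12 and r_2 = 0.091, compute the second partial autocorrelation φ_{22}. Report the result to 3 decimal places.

0.078

φ_{22} = (r_2 − r_1²) / (1 − r_1²)
r_1² = (-0.12)² = 0.0144
Numerator = 0.091 − 0.0144 = 0.0766; denominator = 1 − 0.0144 = 0.9856
φ_{22} = 0.0766 / 0.9856 = 0.078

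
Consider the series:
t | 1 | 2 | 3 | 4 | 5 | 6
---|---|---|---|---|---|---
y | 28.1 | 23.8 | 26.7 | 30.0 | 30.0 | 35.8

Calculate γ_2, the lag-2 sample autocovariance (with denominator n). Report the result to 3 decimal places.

Mean ȳ = (28.1 + 23.8 + 26.7 + 30.0 + 30.0 + 35.8)/6 = 29.0667
Σ_{t=1}^{4}(y_t−ȳ)(y_{t+2}−ȳ) = 1.4478
γ_2 = 1.4478 / 6 = 0.241

0.241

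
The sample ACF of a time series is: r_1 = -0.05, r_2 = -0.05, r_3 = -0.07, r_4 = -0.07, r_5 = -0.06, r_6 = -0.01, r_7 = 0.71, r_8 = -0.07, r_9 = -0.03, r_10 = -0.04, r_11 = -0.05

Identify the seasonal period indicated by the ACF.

7

The largest autocorrelation is r_7 = 0.71; the remaining lags stay at or below -0.01.
The dominant spike at lag 7 indicates a seasonal period of 7.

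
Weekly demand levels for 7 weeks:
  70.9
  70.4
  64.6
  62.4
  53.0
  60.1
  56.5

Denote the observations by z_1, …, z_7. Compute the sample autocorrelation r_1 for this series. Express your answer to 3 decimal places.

Mean z̄ = (70.9 + 70.4 + 64.6 + 62.4 + 53.0 + 60.1 + 56.5)/7 = 62.5571
Deviations from mean: 8.3429, 7.8429, 2.0429, -0.1571, -9.5571, -2.4571, -6.0571
Numerator Σ_{t=1}^{6}(z_t−z̄)(z_{t+1}−z̄) = 121.0010
Denominator Σ(z_t−z̄)² = 269.3771
r_1 = 121.0010 / 269.3771 = 0.449

0.449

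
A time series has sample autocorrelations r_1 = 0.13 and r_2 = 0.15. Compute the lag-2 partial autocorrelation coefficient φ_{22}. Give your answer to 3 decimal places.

0.135

φ_{22} = (r_2 − r_1²) / (1 − r_1²)
r_1² = (0.13)² = 0.0169
Numerator = 0.15 − 0.0169 = 0.1331; denominator = 1 − 0.0169 = 0.9831
φ_{22} = 0.1331 / 0.9831 = 0.135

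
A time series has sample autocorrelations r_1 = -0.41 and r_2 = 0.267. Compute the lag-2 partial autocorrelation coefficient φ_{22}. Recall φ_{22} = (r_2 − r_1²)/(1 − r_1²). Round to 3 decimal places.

φ_{22} = (r_2 − r_1²) / (1 − r_1²)
r_1² = (-0.41)² = 0.1681
Numerator = 0.267 − 0.1681 = 0.0989; denominator = 1 − 0.1681 = 0.8319
φ_{22} = 0.0989 / 0.8319 = 0.119

0.119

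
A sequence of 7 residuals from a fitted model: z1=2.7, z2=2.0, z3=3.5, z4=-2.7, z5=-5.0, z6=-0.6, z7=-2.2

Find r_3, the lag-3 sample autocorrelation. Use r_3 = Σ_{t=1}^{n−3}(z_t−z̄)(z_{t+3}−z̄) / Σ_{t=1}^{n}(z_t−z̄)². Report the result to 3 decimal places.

Mean z̄ = (2.7 + 2.0 + 3.5 − 2.7 − 5.0 − 0.6 − 2.2)/7 = -0.3286
Σ(z_t−z̄)(z_{t+3}−z̄) = (-7.1820) + (-10.8778) + (-1.0392) + (4.4380) = -14.6610
Denominator Σ(z_t−z̄)² = 60.2743
r_3 = -14.6610 / 60.2743 = -0.243

-0.243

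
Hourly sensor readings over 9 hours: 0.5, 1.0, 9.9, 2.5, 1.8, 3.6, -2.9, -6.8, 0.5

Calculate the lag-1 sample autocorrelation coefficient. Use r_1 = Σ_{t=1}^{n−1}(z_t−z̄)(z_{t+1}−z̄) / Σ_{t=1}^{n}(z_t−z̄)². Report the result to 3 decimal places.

0.245

Mean z̄ = (0.5 + 1.0 + 9.9 + 2.5 + 1.8 + 3.6 − 2.9 − 6.8 + 0.5)/9 = 1.1222
Numerator Σ_{t=1}^{8}(z_t−z̄)(z_{t+1}−z̄) = 40.5384
Denominator Σ(z_t−z̄)² = 165.2756
r_1 = 40.5384 / 165.2756 = 0.245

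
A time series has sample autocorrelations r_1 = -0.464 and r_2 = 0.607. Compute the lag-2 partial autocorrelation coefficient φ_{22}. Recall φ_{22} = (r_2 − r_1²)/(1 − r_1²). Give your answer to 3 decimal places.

0.499

φ_{22} = (r_2 − r_1²) / (1 − r_1²)
r_1² = (-0.464)² = 0.215296
Numerator = 0.607 − 0.2153 = 0.3917; denominator = 1 − 0.2153 = 0.7847
φ_{22} = 0.3917 / 0.7847 = 0.499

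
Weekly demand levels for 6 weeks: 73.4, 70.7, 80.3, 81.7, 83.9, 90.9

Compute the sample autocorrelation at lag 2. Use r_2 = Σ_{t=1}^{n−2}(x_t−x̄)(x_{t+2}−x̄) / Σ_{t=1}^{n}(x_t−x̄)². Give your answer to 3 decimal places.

Mean x̄ = (73.4 + 70.7 + 80.3 + 81.7 + 83.9 + 90.9)/6 = 80.1500
Deviations from mean: -6.7500, -9.4500, 0.1500, 1.5500, 3.7500, 10.7500
Σ(x_t−x̄)(x_{t+2}−x̄) = (-1.0125) + (-14.6475) + (0.5625) + (16.6625) = 1.5650
Denominator Σ(x_t−x̄)² = 266.9150
r_2 = 1.5650 / 266.9150 = 0.006

0.006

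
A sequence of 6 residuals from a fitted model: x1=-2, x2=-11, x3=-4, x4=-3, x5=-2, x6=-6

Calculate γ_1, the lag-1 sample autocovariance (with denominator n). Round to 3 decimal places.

Mean x̄ = (-2 − 11 − 4 − 3 − 2 − 6)/6 = -4.6667
Σ_{t=1}^{5}(x_t−x̄)(x_{t+1}−x̄) = -19.1111
γ_1 = -19.1111 / 6 = -3.185

-3.185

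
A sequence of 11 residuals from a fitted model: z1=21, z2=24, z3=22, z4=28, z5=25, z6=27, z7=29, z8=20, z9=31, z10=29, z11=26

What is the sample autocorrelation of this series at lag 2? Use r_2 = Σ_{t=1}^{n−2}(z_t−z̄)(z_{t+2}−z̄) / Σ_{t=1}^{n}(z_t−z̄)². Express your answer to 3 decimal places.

0.076

Mean z̄ = (21 + 24 + 22 + 28 + 25 + 27 + 29 + 20 + 31 + 29 + 26)/11 = 25.6364
Numerator Σ_{t=1}^{9}(z_t−z̄)(z_{t+2}−z̄) = 9.7355
Denominator Σ(z_t−z̄)² = 128.5455
r_2 = 9.7355 / 128.5455 = 0.076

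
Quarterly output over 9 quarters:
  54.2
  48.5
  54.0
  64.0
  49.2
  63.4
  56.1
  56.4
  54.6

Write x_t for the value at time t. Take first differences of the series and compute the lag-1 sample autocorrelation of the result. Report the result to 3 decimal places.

-0.690

First differences Δx: -5.7, 5.5, 10.0, -14.8, 14.2, -7.3, 0.3, -1.8
Mean of differences = 0.0500
Numerator Σ(Δx_t−Δx̄)(Δx_{t+1}−Δx̄) = -441.2975
Denominator Σ(Δx_t−Δx̄)² = 640.0200
r_1(Δx) = -441.2975 / 640.0200 = -0.690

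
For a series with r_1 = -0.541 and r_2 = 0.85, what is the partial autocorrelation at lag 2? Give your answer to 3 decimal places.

φ_{22} = (r_2 − r_1²) / (1 − r_1²)
r_1² = (-0.541)² = 0.292681
Numerator = 0.85 − 0.2927 = 0.5573; denominator = 1 − 0.2927 = 0.7073
φ_{22} = 0.5573 / 0.7073 = 0.788

0.788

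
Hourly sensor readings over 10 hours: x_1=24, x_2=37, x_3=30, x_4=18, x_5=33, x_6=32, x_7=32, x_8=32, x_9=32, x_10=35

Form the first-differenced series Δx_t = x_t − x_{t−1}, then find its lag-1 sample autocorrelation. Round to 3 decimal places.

First differences Δx: 13, -7, -12, 15, -1, 0, 0, 0, 3
Mean of differences = 1.2222
Numerator Σ(Δx_t−Δx̄)(Δx_{t+1}−Δx̄) = -197.3827
Denominator Σ(Δx_t−Δx̄)² = 583.5556
r_1(Δx) = -197.3827 / 583.5556 = -0.338

-0.338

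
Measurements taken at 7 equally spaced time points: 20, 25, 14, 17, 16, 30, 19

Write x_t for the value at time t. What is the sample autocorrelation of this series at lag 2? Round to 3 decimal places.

-0.081

Mean x̄ = (20 + 25 + 14 + 17 + 16 + 30 + 19)/7 = 20.1429
Deviations from mean: -0.1429, 4.8571, -6.1429, -3.1429, -4.1429, 9.8571, -1.1429
Σ(x_t−x̄)(x_{t+2}−x̄) = (0.8776) + (-15.2653) + (25.4490) + (-30.9796) + (4.7347) = -15.1837
Denominator Σ(x_t−x̄)² = 186.8571
r_2 = -15.1837 / 186.8571 = -0.081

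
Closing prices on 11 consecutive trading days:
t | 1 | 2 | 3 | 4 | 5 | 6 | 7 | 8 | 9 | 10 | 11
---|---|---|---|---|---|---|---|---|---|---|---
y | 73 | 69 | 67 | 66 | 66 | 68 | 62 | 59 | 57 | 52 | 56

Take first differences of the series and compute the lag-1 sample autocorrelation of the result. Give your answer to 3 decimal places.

-0.230

First differences Δy: -4, -2, -1, 0, 2, -6, -3, -2, -5, 4
Mean of differences = -1.7000
Numerator Σ(Δy_t−Δȳ)(Δy_{t+1}−Δȳ) = -19.7900
Denominator Σ(Δy_t−Δȳ)² = 86.1000
r_1(Δy) = -19.7900 / 86.1000 = -0.230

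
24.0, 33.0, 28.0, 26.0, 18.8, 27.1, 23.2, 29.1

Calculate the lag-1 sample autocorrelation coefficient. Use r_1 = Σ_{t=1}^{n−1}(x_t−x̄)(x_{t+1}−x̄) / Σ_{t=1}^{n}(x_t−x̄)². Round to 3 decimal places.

-0.155

Mean x̄ = (24.0 + 33.0 + 28.0 + 26.0 + 18.8 + 27.1 + 23.2 + 29.1)/8 = 26.1500
Deviations from mean: -2.1500, 6.8500, 1.8500, -0.1500, -7.3500, 0.9500, -2.9500, 2.9500
Σ(x_t−x̄)(x_{t+1}−x̄) = (-14.7275) + (12.6725) + (-0.2775) + (1.1025) + (-6.9825) + (-2.8025) + (-8.7025) = -19.7175
Denominator Σ(x_t−x̄)² = 127.3200
r_1 = -19.7175 / 127.3200 = -0.155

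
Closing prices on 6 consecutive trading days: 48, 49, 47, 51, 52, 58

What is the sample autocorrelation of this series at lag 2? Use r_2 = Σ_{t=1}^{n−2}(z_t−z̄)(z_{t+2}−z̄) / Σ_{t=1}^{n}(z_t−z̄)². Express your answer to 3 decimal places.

Mean z̄ = (48 + 49 + 47 + 51 + 52 + 58)/6 = 50.8333
Numerator Σ_{t=1}^{4}(z_t−z̄)(z_{t+2}−z̄) = 7.2778
Denominator Σ(z_t−z̄)² = 78.8333
r_2 = 7.2778 / 78.8333 = 0.092

0.092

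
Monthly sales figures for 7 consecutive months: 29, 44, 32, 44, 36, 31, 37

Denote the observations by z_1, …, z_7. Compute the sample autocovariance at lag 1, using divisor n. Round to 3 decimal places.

-18.003

Mean z̄ = (29 + 44 + 32 + 44 + 36 + 31 + 37)/7 = 36.1429
Deviations: -7.1429, 7.8571, -4.1429, 7.8571, -0.1429, -5.1429, 0.8571
Σ_{t=1}^{6}(z_t−z̄)(z_{t+1}−z̄) = -126.0204
γ_1 = -126.0204 / 7 = -18.003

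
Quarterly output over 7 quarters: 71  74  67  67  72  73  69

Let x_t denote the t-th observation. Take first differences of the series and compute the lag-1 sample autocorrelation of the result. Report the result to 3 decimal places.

-0.206

First differences Δx: 3, -7, 0, 5, 1, -4
Mean of differences = -0.3333
Numerator Σ(Δx_t−Δx̄)(Δx_{t+1}−Δx̄) = -20.4444
Denominator Σ(Δx_t−Δx̄)² = 99.3333
r_1(Δx) = -20.4444 / 99.3333 = -0.206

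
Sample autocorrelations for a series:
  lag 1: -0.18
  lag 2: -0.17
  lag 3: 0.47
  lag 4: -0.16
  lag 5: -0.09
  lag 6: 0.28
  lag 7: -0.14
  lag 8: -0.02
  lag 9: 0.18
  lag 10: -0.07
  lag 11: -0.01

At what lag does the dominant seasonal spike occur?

The largest autocorrelation is r_3 = 0.47, with weaker echoes at lags 6 (0.28) and 9 (0.18); the remaining lags stay at or below -0.01.
The dominant spike at lag 3 indicates a seasonal period of 3.

3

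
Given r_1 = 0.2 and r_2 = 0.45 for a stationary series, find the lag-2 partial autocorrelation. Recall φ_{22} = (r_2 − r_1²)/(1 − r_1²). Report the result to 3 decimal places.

0.427

φ_{22} = (r_2 − r_1²) / (1 − r_1²)
r_1² = (0.2)² = 0.04
Numerator = 0.45 − 0.0400 = 0.4100; denominator = 1 − 0.0400 = 0.9600
φ_{22} = 0.4100 / 0.9600 = 0.427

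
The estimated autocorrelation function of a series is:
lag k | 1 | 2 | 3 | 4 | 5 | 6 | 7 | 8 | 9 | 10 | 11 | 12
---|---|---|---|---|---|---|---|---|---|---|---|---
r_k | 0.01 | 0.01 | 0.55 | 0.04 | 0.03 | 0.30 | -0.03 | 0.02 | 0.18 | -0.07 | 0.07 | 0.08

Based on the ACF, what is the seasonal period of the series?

3

The largest autocorrelation is r_3 = 0.55, with weaker echoes at lags 6 (0.30) and 9 (0.18); the remaining lags stay at or below 0.08.
The dominant spike at lag 3 indicates a seasonal period of 3.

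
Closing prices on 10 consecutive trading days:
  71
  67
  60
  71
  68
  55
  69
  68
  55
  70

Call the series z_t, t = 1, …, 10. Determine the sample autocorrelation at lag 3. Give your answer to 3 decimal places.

Mean z̄ = (71 + 67 + 60 + 71 + 68 + 55 + 69 + 68 + 55 + 70)/10 = 65.4000
Σ(z_t−z̄)(z_{t+3}−z̄) = (31.3600) + (4.1600) + (56.1600) + (20.1600) + (6.7600) + (108.1600) + (16.5600) = 243.3200
Denominator Σ(z_t−z̄)² = 358.4000
r_3 = 243.3200 / 358.4000 = 0.679

0.679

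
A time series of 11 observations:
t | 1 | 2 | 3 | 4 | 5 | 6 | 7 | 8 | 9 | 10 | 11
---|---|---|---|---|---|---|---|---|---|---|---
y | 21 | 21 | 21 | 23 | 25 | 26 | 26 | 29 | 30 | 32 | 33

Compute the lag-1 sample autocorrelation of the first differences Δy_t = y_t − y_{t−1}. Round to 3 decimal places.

First differences Δy: 0, 0, 2, 2, 1, 0, 3, 1, 2, 1
Mean of differences = 1.2000
Numerator Σ(Δy_t−Δȳ)(Δy_{t+1}−Δȳ) = -1.6400
Denominator Σ(Δy_t−Δȳ)² = 9.6000
r_1(Δy) = -1.6400 / 9.6000 = -0.171

-0.171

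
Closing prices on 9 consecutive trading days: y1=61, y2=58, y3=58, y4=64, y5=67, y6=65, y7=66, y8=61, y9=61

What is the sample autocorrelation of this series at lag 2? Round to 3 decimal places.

Mean ȳ = (61 + 58 + 58 + 64 + 67 + 65 + 66 + 61 + 61)/9 = 62.3333
Σ(y_t−ȳ)(y_{t+2}−ȳ) = (5.7778) + (-7.2222) + (-20.2222) + (4.4444) + (17.1111) + (-3.5556) + (-4.8889) = -8.5556
Denominator Σ(y_t−ȳ)² = 88.0000
r_2 = -8.5556 / 88.0000 = -0.097

-0.097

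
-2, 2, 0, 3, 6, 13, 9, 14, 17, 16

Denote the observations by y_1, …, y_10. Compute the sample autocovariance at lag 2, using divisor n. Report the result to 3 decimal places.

Mean ȳ = (-2 + 2 + 0 + 3 + 6 + 13 + 9 + 14 + 17 + 16)/10 = 7.8000
Σ_{t=1}^{8}(y_t−ȳ)(y_{t+2}−ȳ) = 185.3200
γ_2 = 185.3200 / 10 = 18.532

18.532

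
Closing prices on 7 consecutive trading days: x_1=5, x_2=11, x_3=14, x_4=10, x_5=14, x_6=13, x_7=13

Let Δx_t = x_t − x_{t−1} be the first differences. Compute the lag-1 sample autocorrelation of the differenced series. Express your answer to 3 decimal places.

-0.274

First differences Δx: 6, 3, -4, 4, -1, 0
Mean of differences = 1.3333
Numerator Σ(Δx_t−Δx̄)(Δx_{t+1}−Δx̄) = -18.4444
Denominator Σ(Δx_t−Δx̄)² = 67.3333
r_1(Δx) = -18.4444 / 67.3333 = -0.274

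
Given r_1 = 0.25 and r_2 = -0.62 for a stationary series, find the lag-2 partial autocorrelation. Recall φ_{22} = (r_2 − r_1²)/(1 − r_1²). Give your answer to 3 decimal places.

-0.728

φ_{22} = (r_2 − r_1²) / (1 − r_1²)
r_1² = (0.25)² = 0.0625
Numerator = -0.62 − 0.0625 = -0.6825; denominator = 1 − 0.0625 = 0.9375
φ_{22} = -0.6825 / 0.9375 = -0.728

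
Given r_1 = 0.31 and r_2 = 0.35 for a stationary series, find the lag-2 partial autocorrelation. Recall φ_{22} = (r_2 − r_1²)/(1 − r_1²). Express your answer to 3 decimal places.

φ_{22} = (r_2 − r_1²) / (1 − r_1²)
r_1² = (0.31)² = 0.0961
Numerator = 0.35 − 0.0961 = 0.2539; denominator = 1 − 0.0961 = 0.9039
φ_{22} = 0.2539 / 0.9039 = 0.281

0.281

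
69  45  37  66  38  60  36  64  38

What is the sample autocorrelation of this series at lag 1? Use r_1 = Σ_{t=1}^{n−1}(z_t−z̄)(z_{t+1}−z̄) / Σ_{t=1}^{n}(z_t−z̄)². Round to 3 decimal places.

-0.662

Mean z̄ = (69 + 45 + 37 + 66 + 38 + 60 + 36 + 64 + 38)/9 = 50.3333
Numerator Σ_{t=1}^{8}(z_t−z̄)(z_{t+1}−z̄) = -1052.7778
Denominator Σ(z_t−z̄)² = 1590.0000
r_1 = -1052.7778 / 1590.0000 = -0.662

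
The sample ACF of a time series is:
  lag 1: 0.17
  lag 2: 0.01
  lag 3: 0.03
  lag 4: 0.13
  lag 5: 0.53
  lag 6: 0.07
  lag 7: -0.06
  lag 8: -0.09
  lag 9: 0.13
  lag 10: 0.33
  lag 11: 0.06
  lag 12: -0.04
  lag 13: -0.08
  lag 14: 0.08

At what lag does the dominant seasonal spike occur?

5

The largest autocorrelation is r_5 = 0.53, with a weaker echo at lag 10 (0.33); the remaining lags stay at or below 0.17.
The dominant spike at lag 5 indicates a seasonal period of 5.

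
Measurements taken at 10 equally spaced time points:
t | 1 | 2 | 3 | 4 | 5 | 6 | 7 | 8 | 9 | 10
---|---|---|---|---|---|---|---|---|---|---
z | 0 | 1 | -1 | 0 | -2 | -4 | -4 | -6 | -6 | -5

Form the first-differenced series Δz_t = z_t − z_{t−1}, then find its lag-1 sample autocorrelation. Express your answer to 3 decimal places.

First differences Δz: 1, -2, 1, -2, -2, 0, -2, 0, 1
Mean of differences = -0.5556
Numerator Σ(Δz_t−Δz̄)(Δz_{t+1}−Δz̄) = -6.1975
Denominator Σ(Δz_t−Δz̄)² = 16.2222
r_1(Δz) = -6.1975 / 16.2222 = -0.382

-0.382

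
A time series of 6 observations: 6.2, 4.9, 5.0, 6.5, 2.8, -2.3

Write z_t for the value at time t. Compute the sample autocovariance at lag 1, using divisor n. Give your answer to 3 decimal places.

Mean z̄ = (6.2 + 4.9 + 5.0 + 6.5 + 2.8 − 2.3)/6 = 3.8500
Deviations: 2.3500, 1.0500, 1.1500, 2.6500, -1.0500, -6.1500
Σ_{t=1}^{5}(z_t−z̄)(z_{t+1}−z̄) = 10.3975
γ_1 = 10.3975 / 6 = 1.733

1.733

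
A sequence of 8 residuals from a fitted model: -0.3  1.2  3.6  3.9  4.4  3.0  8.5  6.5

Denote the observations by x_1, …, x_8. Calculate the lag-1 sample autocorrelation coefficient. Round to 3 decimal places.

Mean x̄ = (-0.3 + 1.2 + 3.6 + 3.9 + 4.4 + 3.0 + 8.5 + 6.5)/8 = 3.8500
Σ(x_t−x̄)(x_{t+1}−x̄) = (10.9975) + (0.6625) + (-0.0125) + (0.0275) + (-0.4675) + (-3.9525) + (12.3225) = 19.5775
Denominator Σ(x_t−x̄)² = 53.9800
r_1 = 19.5775 / 53.9800 = 0.363

0.363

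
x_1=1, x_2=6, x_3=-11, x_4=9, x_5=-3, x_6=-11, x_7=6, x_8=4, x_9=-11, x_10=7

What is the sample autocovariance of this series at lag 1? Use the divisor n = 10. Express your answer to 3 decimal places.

Mean x̄ = (1 + 6 − 11 + 9 − 3 − 11 + 6 + 4 − 11 + 7)/10 = -0.3000
Σ_{t=1}^{9}(x_t−x̄)(x_{t+1}−x̄) = -319.3900
γ_1 = -319.3900 / 10 = -31.939

-31.939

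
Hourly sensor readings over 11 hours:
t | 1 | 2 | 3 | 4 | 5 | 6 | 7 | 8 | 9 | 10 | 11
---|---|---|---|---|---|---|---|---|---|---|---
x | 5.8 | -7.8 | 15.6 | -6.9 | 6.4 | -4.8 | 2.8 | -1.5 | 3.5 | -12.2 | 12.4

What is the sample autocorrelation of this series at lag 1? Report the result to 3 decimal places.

Mean x̄ = (5.8 − 7.8 + 15.6 − 6.9 + 6.4 − 4.8 + 2.8 − 1.5 + 3.5 − 12.2 + 12.4)/11 = 1.2091
Numerator Σ_{t=1}^{10}(x_t−x̄)(x_{t+1}−x̄) = -561.8474
Denominator Σ(x_t−x̄)² = 758.3091
r_1 = -561.8474 / 758.3091 = -0.741

-0.741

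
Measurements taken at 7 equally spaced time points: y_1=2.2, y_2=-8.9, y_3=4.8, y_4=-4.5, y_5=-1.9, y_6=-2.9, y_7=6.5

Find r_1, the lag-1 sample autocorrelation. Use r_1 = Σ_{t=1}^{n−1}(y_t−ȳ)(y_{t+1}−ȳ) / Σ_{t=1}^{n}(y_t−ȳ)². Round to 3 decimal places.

Mean ȳ = (2.2 − 8.9 + 4.8 − 4.5 − 1.9 − 2.9 + 6.5)/7 = -0.6714
Deviations from mean: 2.8714, -8.2286, 5.4714, -3.8286, -1.2286, -2.2286, 7.1714
Numerator Σ_{t=1}^{6}(y_t−ȳ)(y_{t+1}−ȳ) = -98.1380
Denominator Σ(y_t−ȳ)² = 178.4543
r_1 = -98.1380 / 178.4543 = -0.550

-0.550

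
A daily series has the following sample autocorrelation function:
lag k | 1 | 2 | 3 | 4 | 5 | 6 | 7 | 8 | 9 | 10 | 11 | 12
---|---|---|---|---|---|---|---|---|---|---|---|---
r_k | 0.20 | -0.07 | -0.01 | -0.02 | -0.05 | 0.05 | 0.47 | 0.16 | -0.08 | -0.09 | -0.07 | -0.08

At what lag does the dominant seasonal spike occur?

7

The largest autocorrelation is r_7 = 0.47; the remaining lags stay at or below 0.20.
The dominant spike at lag 7 indicates a seasonal period of 7.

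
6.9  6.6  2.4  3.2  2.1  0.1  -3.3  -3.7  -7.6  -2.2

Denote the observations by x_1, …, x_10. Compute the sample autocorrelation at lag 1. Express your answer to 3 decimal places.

Mean x̄ = (6.9 + 6.6 + 2.4 + 3.2 + 2.1 + 0.1 − 3.3 − 3.7 − 7.6 − 2.2)/10 = 0.4500
Numerator Σ_{t=1}^{9}(x_t−x̄)(x_{t+1}−x̄) = 132.5975
Denominator Σ(x_t−x̄)² = 196.7450
r_1 = 132.5975 / 196.7450 = 0.674

0.674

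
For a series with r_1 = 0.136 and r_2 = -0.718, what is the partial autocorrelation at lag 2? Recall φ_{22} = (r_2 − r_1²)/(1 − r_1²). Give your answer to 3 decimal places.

φ_{22} = (r_2 − r_1²) / (1 − r_1²)
r_1² = (0.136)² = 0.018496
Numerator = -0.718 − 0.0185 = -0.7365; denominator = 1 − 0.0185 = 0.9815
φ_{22} = -0.7365 / 0.9815 = -0.750

-0.750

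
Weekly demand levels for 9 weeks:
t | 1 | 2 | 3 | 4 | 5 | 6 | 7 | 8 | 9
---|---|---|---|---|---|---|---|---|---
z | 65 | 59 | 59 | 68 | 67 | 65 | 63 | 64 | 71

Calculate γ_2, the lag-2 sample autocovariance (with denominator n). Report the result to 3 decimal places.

Mean z̄ = (65 + 59 + 59 + 68 + 67 + 65 + 63 + 64 + 71)/9 = 64.5556
Σ_{t=1}^{7}(z_t−z̄)(z_{t+2}−z̄) = -47.7284
γ_2 = -47.7284 / 9 = -5.303

-5.303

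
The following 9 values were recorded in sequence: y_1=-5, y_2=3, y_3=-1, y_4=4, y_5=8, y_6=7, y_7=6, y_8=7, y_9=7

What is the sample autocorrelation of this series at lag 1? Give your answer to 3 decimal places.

0.305

Mean ȳ = (-5 + 3 − 1 + 4 + 8 + 7 + 6 + 7 + 7)/9 = 4.0000
Numerator Σ_{t=1}^{8}(y_t−ȳ)(y_{t+1}−ȳ) = 47.0000
Denominator Σ(y_t−ȳ)² = 154.0000
r_1 = 47.0000 / 154.0000 = 0.305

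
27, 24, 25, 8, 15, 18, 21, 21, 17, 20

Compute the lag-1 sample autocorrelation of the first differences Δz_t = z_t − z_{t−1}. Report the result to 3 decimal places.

-0.330

First differences Δz: -3, 1, -17, 7, 3, 3, 0, -4, 3
Mean of differences = -0.7778
Numerator Σ(Δz_t−Δz̄)(Δz_{t+1}−Δz̄) = -127.0494
Denominator Σ(Δz_t−Δz̄)² = 385.5556
r_1(Δz) = -127.0494 / 385.5556 = -0.330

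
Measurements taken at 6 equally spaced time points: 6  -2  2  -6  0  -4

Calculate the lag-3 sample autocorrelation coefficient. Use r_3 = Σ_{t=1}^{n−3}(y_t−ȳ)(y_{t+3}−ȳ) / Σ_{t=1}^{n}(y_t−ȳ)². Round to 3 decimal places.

-0.486

Mean ȳ = (6 − 2 + 2 − 6 + 0 − 4)/6 = -0.6667
Deviations from mean: 6.6667, -1.3333, 2.6667, -5.3333, 0.6667, -3.3333
Σ(y_t−ȳ)(y_{t+3}−ȳ) = (-35.5556) + (-0.8889) + (-8.8889) = -45.3333
Denominator Σ(y_t−ȳ)² = 93.3333
r_3 = -45.3333 / 93.3333 = -0.486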